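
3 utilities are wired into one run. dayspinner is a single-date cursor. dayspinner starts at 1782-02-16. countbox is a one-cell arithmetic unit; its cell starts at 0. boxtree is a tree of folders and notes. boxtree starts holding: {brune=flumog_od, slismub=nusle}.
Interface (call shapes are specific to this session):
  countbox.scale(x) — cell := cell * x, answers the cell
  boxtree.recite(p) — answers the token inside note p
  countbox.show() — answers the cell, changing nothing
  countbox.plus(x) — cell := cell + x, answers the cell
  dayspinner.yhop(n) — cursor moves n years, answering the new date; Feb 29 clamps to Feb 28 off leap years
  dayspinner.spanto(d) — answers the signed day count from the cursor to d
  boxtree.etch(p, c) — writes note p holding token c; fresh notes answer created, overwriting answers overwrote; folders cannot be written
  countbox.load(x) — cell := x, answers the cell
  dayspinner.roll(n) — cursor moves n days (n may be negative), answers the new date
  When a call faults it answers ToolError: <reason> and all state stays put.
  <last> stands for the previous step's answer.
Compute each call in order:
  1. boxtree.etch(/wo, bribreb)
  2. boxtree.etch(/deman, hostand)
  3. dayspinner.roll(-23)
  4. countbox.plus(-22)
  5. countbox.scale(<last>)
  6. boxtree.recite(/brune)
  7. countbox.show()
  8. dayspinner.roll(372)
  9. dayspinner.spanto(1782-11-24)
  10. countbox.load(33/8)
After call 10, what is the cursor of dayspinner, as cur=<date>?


Answer: cur=1783-01-31

Derivation:
-> boxtree.etch(p: /wo, c: bribreb)
<- created
-> boxtree.etch(p: /deman, c: hostand)
<- created
-> dayspinner.roll(n: -23)
<- 1782-01-24
-> countbox.plus(x: -22)
<- -22
-> countbox.scale(x: <last>)
<- 484
-> boxtree.recite(p: /brune)
<- flumog_od
-> countbox.show()
<- 484
-> dayspinner.roll(n: 372)
<- 1783-01-31
-> dayspinner.spanto(d: 1782-11-24)
<- -68
-> countbox.load(x: 33/8)
<- 33/8


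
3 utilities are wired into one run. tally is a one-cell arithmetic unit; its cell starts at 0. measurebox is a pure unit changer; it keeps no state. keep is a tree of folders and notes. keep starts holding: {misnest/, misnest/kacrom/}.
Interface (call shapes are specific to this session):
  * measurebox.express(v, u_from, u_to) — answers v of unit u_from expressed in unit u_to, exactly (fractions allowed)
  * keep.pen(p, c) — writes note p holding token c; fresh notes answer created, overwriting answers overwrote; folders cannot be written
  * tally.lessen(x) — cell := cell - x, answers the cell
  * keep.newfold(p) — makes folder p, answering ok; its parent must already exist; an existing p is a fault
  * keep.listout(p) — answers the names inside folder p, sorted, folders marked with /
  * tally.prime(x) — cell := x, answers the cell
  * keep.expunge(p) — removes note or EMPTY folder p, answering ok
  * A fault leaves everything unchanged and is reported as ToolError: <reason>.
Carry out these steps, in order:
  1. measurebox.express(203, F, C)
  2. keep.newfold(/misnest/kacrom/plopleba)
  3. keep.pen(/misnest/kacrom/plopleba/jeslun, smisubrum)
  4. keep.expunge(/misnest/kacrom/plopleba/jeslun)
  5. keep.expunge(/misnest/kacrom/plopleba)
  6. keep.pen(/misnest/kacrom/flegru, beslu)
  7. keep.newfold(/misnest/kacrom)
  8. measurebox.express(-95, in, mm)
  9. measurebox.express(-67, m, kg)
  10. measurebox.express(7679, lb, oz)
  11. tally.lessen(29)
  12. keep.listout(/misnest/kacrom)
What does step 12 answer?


Answer: [flegru]

Derivation:
~$ measurebox.express v='203' u_from='F' u_to='C'
[out] 95
~$ keep.newfold p='/misnest/kacrom/plopleba'
[out] ok
~$ keep.pen p='/misnest/kacrom/plopleba/jeslun' c='smisubrum'
[out] created
~$ keep.expunge p='/misnest/kacrom/plopleba/jeslun'
[out] ok
~$ keep.expunge p='/misnest/kacrom/plopleba'
[out] ok
~$ keep.pen p='/misnest/kacrom/flegru' c='beslu'
[out] created
~$ keep.newfold p='/misnest/kacrom'
[out] ToolError: exists
~$ measurebox.express v='-95' u_from='in' u_to='mm'
[out] -2413
~$ measurebox.express v='-67' u_from='m' u_to='kg'
[out] ToolError: incompatible units
~$ measurebox.express v='7679' u_from='lb' u_to='oz'
[out] 122864
~$ tally.lessen x='29'
[out] -29
~$ keep.listout p='/misnest/kacrom'
[out] [flegru]


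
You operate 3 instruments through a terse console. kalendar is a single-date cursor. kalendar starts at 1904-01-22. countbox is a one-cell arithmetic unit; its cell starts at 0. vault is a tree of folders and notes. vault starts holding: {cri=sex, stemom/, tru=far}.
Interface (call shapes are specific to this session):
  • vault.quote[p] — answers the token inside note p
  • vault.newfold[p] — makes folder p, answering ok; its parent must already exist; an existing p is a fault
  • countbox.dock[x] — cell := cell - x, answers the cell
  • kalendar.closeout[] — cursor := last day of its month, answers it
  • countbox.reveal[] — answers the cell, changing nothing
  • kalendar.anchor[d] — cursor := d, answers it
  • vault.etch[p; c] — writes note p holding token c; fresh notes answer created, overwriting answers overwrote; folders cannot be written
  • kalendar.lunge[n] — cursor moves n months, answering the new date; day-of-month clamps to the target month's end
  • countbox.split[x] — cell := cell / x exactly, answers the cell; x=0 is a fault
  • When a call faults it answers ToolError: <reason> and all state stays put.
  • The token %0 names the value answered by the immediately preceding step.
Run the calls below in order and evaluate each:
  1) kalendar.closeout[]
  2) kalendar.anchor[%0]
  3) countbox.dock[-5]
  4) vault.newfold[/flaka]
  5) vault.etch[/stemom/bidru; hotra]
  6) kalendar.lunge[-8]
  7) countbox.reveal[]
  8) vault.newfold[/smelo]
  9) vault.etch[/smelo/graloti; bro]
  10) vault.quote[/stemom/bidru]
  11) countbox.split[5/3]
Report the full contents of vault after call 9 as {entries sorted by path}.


Answer: {cri=sex, flaka/, smelo/, smelo/graloti=bro, stemom/, stemom/bidru=hotra, tru=far}

Derivation:
Do: kalendar.closeout[]
See: 1904-01-31
Do: kalendar.anchor[d='%0']
See: 1904-01-31
Do: countbox.dock[x='-5']
See: 5
Do: vault.newfold[p='/flaka']
See: ok
Do: vault.etch[p='/stemom/bidru'; c='hotra']
See: created
Do: kalendar.lunge[n='-8']
See: 1903-05-31
Do: countbox.reveal[]
See: 5
Do: vault.newfold[p='/smelo']
See: ok
Do: vault.etch[p='/smelo/graloti'; c='bro']
See: created
Do: vault.quote[p='/stemom/bidru']
See: hotra
Do: countbox.split[x='5/3']
See: 3


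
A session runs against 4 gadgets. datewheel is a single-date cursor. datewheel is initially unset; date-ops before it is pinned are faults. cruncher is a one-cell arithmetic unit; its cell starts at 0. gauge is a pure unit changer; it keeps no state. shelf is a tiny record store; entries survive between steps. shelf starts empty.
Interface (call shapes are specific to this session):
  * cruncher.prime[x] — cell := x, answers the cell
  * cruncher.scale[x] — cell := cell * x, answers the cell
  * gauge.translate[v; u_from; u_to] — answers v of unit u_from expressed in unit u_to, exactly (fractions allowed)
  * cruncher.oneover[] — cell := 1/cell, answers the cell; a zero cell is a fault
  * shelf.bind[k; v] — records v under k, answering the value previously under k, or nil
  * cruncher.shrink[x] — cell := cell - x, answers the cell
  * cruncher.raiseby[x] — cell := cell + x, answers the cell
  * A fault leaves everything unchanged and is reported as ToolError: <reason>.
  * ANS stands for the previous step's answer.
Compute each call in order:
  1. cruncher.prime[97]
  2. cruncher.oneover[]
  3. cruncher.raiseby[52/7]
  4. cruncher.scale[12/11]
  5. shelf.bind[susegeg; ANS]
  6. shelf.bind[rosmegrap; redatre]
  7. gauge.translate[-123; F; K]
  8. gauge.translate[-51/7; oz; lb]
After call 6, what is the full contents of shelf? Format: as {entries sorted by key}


==> cruncher.prime(x: 97)
<== 97
==> cruncher.oneover()
<== 1/97
==> cruncher.raiseby(x: 52/7)
<== 5051/679
==> cruncher.scale(x: 12/11)
<== 60612/7469
==> shelf.bind(k: susegeg, v: ANS)
<== nil
==> shelf.bind(k: rosmegrap, v: redatre)
<== nil
==> gauge.translate(v: -123, u_from: F, u_to: K)
<== 33667/180
==> gauge.translate(v: -51/7, u_from: oz, u_to: lb)
<== -51/112

Answer: {rosmegrap=redatre, susegeg=60612/7469}


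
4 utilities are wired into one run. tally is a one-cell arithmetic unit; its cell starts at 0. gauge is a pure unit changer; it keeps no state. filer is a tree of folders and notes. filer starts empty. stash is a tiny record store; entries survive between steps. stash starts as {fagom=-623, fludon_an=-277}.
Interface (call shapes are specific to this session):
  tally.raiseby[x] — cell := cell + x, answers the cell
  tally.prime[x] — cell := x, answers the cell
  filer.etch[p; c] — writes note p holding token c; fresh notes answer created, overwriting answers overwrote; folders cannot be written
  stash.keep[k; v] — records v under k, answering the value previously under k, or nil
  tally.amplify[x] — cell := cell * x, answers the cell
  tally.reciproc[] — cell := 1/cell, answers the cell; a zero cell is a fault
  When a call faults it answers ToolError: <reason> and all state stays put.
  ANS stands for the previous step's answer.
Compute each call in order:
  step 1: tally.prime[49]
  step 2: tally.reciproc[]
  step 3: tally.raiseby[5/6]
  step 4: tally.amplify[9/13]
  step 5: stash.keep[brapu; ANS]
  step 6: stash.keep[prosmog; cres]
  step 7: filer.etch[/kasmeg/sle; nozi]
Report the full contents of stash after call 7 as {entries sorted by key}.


Answer: {brapu=753/1274, fagom=-623, fludon_an=-277, prosmog=cres}

Derivation:
Step: prime[49]
Result: 49
Step: reciproc[]
Result: 1/49
Step: raiseby[5/6]
Result: 251/294
Step: amplify[9/13]
Result: 753/1274
Step: keep[brapu; ANS]
Result: nil
Step: keep[prosmog; cres]
Result: nil
Step: etch[/kasmeg/sle; nozi]
Result: ToolError: no parent


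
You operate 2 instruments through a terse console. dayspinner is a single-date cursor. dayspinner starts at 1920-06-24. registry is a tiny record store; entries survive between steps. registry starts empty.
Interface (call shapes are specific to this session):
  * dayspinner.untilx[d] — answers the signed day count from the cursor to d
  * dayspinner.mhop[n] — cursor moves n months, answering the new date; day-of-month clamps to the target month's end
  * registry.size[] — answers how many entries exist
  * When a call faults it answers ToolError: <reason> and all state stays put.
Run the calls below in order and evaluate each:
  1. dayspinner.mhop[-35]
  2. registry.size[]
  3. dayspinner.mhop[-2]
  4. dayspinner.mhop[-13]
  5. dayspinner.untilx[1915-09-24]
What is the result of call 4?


Answer: 1916-04-24

Derivation:
>>> dayspinner.mhop -35
  1917-07-24
>>> registry.size
  0
>>> dayspinner.mhop -2
  1917-05-24
>>> dayspinner.mhop -13
  1916-04-24
>>> dayspinner.untilx 1915-09-24
  -213


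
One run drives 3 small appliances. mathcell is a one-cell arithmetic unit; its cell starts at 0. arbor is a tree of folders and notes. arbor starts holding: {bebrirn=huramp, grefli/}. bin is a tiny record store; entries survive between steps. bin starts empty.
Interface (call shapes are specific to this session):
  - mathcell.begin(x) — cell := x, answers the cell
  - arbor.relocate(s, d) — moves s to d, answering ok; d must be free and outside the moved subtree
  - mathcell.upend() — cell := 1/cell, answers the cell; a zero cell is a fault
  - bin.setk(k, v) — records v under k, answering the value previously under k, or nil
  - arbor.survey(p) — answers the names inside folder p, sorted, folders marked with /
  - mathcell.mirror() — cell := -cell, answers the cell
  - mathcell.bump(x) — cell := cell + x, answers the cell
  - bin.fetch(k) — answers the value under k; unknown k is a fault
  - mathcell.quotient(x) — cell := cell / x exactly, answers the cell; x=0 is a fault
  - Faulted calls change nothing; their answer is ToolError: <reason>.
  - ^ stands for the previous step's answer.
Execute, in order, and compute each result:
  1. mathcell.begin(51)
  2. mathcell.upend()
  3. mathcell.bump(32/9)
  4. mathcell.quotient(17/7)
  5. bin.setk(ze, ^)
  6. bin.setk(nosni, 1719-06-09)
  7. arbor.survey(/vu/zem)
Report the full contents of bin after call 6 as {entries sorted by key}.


Answer: {nosni=1719-06-09, ze=3829/2601}

Derivation:
→ begin(x='51')
← 51
→ upend()
← 1/51
→ bump(x='32/9')
← 547/153
→ quotient(x='17/7')
← 3829/2601
→ setk(k='ze', v='^')
← nil
→ setk(k='nosni', v='1719-06-09')
← nil
→ survey(p='/vu/zem')
← ToolError: not found


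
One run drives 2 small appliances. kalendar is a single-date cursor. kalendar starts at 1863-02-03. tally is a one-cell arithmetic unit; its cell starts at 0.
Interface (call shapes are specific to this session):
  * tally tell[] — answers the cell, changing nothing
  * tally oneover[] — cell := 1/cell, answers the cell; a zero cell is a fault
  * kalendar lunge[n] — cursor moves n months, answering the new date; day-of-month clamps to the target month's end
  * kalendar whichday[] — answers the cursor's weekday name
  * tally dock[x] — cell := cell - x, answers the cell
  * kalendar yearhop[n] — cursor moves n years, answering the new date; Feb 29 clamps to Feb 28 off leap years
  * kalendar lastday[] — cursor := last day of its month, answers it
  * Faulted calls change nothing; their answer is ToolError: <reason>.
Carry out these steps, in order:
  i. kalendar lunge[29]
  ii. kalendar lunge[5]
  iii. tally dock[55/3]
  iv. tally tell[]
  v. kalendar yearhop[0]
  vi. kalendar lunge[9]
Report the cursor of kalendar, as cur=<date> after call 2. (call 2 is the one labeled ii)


// 1. kalendar lunge(n=29) : 1865-07-03
// 2. kalendar lunge(n=5) : 1865-12-03
// 3. tally dock(x=55/3) : -55/3
// 4. tally tell() : -55/3
// 5. kalendar yearhop(n=0) : 1865-12-03
// 6. kalendar lunge(n=9) : 1866-09-03

Answer: cur=1865-12-03


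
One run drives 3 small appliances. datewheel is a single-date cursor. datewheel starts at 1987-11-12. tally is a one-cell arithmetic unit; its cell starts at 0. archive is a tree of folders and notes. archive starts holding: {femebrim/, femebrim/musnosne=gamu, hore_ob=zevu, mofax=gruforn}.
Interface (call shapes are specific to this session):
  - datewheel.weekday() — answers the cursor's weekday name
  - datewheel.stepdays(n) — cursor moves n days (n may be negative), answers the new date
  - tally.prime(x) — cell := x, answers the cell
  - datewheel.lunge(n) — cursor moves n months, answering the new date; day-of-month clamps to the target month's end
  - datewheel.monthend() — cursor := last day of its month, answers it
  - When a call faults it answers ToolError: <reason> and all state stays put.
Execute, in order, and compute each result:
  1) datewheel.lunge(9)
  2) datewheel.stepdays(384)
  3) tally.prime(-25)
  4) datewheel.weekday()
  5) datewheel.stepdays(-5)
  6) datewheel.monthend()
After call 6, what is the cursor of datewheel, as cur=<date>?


→ datewheel.lunge(9)
← 1988-08-12
→ datewheel.stepdays(384)
← 1989-08-31
→ tally.prime(-25)
← -25
→ datewheel.weekday()
← Thursday
→ datewheel.stepdays(-5)
← 1989-08-26
→ datewheel.monthend()
← 1989-08-31

Answer: cur=1989-08-31


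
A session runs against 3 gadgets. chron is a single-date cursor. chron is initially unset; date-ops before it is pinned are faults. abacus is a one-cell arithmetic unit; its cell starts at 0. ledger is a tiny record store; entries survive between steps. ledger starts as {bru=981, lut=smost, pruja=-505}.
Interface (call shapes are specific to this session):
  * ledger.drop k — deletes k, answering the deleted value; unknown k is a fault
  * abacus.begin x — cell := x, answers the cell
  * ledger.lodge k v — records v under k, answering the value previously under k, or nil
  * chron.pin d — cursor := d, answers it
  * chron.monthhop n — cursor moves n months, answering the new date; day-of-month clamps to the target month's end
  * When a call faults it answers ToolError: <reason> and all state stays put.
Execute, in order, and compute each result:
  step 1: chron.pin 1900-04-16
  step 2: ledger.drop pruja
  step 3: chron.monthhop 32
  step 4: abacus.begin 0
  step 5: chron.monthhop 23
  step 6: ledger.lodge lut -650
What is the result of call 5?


> chron.pin d=1900-04-16
= 1900-04-16
> ledger.drop k=pruja
= -505
> chron.monthhop n=32
= 1902-12-16
> abacus.begin x=0
= 0
> chron.monthhop n=23
= 1904-11-16
> ledger.lodge k=lut v=-650
= smost

Answer: 1904-11-16


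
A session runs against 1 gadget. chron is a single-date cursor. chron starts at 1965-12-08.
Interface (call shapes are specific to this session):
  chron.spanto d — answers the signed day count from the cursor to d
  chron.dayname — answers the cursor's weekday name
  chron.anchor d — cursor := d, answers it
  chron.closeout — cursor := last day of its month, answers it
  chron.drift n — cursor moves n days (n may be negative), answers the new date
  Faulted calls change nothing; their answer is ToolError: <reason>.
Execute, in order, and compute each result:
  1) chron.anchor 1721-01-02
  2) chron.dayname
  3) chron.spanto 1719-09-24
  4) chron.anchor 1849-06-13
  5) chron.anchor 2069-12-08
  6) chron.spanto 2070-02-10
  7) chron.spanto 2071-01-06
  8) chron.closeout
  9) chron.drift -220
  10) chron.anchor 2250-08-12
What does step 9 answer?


Answer: 2069-05-25

Derivation:
Calling anchor(1721-01-02), — result: 1721-01-02.
I run dayname: Thursday.
I call spanto(1719-09-24): -466.
I invoke anchor(1849-06-13), and get 1849-06-13.
I run anchor(2069-12-08): 2069-12-08.
Calling spanto(2070-02-10), giving 64.
Invoking spanto(2071-01-06), and observe 394.
Using closeout(), giving 2069-12-31.
I run drift(-220), which returns 2069-05-25.
Calling anchor(2250-08-12), → 2250-08-12.


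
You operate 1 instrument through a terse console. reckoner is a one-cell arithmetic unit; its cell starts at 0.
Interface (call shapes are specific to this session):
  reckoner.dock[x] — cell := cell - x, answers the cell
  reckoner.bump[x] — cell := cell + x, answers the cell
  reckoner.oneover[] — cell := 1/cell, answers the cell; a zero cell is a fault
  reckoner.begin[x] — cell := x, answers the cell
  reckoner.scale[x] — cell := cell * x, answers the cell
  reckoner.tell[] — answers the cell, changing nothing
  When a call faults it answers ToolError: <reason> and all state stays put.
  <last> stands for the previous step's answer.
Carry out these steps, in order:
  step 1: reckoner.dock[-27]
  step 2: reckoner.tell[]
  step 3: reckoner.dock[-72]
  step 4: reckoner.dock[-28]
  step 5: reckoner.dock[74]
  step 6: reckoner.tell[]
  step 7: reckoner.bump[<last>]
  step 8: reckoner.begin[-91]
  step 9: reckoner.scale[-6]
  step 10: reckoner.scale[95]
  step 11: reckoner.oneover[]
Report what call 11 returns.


Answer: 1/51870

Derivation:
~$ reckoner.dock -27
[out] 27
~$ reckoner.tell
[out] 27
~$ reckoner.dock -72
[out] 99
~$ reckoner.dock -28
[out] 127
~$ reckoner.dock 74
[out] 53
~$ reckoner.tell
[out] 53
~$ reckoner.bump <last>
[out] 106
~$ reckoner.begin -91
[out] -91
~$ reckoner.scale -6
[out] 546
~$ reckoner.scale 95
[out] 51870
~$ reckoner.oneover
[out] 1/51870


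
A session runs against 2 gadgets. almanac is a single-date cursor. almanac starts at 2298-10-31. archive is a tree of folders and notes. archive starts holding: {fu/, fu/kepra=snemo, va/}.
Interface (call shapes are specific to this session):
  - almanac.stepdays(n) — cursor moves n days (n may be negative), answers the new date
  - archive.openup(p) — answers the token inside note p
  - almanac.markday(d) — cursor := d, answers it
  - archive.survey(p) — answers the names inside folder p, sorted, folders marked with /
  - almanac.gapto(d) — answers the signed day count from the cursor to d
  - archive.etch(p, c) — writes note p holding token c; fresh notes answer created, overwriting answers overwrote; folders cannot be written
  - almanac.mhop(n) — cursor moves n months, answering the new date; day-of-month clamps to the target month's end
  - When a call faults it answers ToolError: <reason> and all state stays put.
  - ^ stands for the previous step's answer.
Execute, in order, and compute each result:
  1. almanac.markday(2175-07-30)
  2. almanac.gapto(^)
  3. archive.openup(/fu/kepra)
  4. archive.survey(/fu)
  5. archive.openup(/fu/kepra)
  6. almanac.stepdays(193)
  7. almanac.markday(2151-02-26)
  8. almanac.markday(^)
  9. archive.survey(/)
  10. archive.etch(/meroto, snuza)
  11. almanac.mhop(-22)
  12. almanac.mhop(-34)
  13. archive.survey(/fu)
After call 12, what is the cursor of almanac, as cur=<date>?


Now I run almanac.markday(d→2175-07-30), and get 2175-07-30.
Calling almanac.gapto(d→^), which returns 0.
I call archive.openup(p→/fu/kepra), and see snemo.
Next I call archive.survey(p→/fu), and see [kepra].
Then archive.openup(p→/fu/kepra): snemo.
Calling almanac.stepdays(n→193), yielding 2176-02-08.
Using almanac.markday(d→2151-02-26), and observe 2151-02-26.
Using almanac.markday(d→^), yielding 2151-02-26.
I call archive.survey(p→/), giving [fu/, va/].
I call archive.etch(p→/meroto, c→snuza), and observe created.
Now I run almanac.mhop(n→-22), giving 2149-04-26.
Then almanac.mhop(n→-34), and see 2146-06-26.
Calling archive.survey(p→/fu), giving [kepra].

Answer: cur=2146-06-26


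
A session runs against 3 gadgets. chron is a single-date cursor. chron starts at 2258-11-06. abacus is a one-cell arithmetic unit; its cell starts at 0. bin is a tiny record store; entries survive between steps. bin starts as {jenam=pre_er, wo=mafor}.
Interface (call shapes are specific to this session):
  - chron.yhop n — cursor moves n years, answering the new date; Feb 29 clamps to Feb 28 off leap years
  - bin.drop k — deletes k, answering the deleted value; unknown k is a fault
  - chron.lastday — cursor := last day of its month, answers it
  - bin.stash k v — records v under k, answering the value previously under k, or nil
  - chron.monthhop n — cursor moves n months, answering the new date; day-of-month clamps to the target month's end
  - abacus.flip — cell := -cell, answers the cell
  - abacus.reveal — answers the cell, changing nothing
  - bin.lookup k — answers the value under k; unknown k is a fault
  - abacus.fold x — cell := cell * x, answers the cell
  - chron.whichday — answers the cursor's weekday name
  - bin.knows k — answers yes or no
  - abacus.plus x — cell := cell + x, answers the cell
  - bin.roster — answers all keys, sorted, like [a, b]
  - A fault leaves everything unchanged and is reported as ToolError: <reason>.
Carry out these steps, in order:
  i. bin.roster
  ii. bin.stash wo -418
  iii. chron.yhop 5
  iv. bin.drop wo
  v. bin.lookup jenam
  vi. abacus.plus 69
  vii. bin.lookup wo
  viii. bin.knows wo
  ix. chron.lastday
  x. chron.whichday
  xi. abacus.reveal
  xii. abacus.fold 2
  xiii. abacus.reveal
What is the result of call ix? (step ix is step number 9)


Do: bin.roster[]
See: [jenam, wo]
Do: bin.stash[k=wo; v=-418]
See: mafor
Do: chron.yhop[n=5]
See: 2263-11-06
Do: bin.drop[k=wo]
See: -418
Do: bin.lookup[k=jenam]
See: pre_er
Do: abacus.plus[x=69]
See: 69
Do: bin.lookup[k=wo]
See: ToolError: no such key wo
Do: bin.knows[k=wo]
See: no
Do: chron.lastday[]
See: 2263-11-30
Do: chron.whichday[]
See: Monday
Do: abacus.reveal[]
See: 69
Do: abacus.fold[x=2]
See: 138
Do: abacus.reveal[]
See: 138

Answer: 2263-11-30


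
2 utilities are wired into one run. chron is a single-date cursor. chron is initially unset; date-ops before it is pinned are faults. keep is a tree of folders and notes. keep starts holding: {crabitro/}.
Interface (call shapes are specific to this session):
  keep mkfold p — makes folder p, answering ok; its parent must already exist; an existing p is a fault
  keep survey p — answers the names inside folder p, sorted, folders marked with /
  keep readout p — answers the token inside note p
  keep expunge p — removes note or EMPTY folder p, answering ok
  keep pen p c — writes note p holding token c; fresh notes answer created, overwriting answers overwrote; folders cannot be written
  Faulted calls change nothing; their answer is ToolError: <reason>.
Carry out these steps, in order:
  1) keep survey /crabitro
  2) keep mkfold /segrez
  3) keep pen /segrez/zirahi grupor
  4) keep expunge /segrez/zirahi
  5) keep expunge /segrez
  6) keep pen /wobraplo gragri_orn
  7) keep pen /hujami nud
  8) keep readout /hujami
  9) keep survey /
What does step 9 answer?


>>> keep survey /crabitro
= []
>>> keep mkfold /segrez
= ok
>>> keep pen /segrez/zirahi grupor
= created
>>> keep expunge /segrez/zirahi
= ok
>>> keep expunge /segrez
= ok
>>> keep pen /wobraplo gragri_orn
= created
>>> keep pen /hujami nud
= created
>>> keep readout /hujami
= nud
>>> keep survey /
= [crabitro/, hujami, wobraplo]

Answer: [crabitro/, hujami, wobraplo]


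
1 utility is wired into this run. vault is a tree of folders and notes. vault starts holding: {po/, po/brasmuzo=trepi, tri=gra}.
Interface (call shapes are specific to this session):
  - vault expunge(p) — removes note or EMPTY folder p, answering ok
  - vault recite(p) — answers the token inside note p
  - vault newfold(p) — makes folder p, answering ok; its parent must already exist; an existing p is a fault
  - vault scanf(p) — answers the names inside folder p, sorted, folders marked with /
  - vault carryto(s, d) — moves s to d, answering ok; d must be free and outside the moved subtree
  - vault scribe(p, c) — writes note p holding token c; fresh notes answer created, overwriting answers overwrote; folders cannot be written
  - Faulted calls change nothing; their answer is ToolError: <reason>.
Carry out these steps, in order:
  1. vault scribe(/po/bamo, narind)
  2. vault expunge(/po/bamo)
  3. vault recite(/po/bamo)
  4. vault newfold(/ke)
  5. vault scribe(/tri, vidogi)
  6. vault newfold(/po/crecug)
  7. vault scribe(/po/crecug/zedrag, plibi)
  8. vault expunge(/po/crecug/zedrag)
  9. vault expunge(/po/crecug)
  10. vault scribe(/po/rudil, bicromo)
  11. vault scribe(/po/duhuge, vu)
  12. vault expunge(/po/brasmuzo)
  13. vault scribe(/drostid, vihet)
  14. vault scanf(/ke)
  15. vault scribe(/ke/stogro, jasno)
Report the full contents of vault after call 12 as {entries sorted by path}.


>>> vault scribe p='/po/bamo' c='narind'
[out] created
>>> vault expunge p='/po/bamo'
[out] ok
>>> vault recite p='/po/bamo'
[out] ToolError: not found
>>> vault newfold p='/ke'
[out] ok
>>> vault scribe p='/tri' c='vidogi'
[out] overwrote
>>> vault newfold p='/po/crecug'
[out] ok
>>> vault scribe p='/po/crecug/zedrag' c='plibi'
[out] created
>>> vault expunge p='/po/crecug/zedrag'
[out] ok
>>> vault expunge p='/po/crecug'
[out] ok
>>> vault scribe p='/po/rudil' c='bicromo'
[out] created
>>> vault scribe p='/po/duhuge' c='vu'
[out] created
>>> vault expunge p='/po/brasmuzo'
[out] ok
>>> vault scribe p='/drostid' c='vihet'
[out] created
>>> vault scanf p='/ke'
[out] []
>>> vault scribe p='/ke/stogro' c='jasno'
[out] created

Answer: {ke/, po/, po/duhuge=vu, po/rudil=bicromo, tri=vidogi}


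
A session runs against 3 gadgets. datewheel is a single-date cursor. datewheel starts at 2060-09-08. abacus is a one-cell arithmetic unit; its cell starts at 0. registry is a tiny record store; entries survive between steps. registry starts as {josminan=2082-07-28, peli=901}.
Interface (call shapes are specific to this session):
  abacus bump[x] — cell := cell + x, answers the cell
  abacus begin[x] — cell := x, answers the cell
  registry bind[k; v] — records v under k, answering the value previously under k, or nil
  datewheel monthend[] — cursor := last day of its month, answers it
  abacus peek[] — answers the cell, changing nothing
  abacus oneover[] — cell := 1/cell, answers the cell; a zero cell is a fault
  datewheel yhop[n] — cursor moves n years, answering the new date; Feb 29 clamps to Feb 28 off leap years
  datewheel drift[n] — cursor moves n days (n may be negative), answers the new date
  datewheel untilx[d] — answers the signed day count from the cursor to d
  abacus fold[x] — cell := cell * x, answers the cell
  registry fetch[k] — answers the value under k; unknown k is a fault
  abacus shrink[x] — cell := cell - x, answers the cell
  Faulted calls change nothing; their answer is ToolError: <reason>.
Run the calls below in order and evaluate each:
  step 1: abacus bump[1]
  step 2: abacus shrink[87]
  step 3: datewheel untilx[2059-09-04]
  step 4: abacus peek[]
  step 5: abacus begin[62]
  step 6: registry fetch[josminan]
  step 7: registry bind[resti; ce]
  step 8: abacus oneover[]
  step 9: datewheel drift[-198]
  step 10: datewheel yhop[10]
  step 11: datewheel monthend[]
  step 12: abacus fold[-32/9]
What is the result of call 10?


Answer: 2070-02-23

Derivation:
I use abacus bump(x: 1), — result: 1.
I invoke abacus shrink(x: 87), yielding -86.
Then datewheel untilx(d: 2059-09-04), which returns -370.
Next I call abacus peek(), and get -86.
Next I call abacus begin(x: 62), giving 62.
I run registry fetch(k: josminan), — result: 2082-07-28.
I use registry bind(k: resti, v: ce), and observe nil.
Using abacus oneover, and get 1/62.
I call datewheel drift(n: -198), yielding 2060-02-23.
I run datewheel yhop(n: 10), and see 2070-02-23.
I try datewheel monthend(): 2070-02-28.
I call abacus fold(x: -32/9), → -16/279.


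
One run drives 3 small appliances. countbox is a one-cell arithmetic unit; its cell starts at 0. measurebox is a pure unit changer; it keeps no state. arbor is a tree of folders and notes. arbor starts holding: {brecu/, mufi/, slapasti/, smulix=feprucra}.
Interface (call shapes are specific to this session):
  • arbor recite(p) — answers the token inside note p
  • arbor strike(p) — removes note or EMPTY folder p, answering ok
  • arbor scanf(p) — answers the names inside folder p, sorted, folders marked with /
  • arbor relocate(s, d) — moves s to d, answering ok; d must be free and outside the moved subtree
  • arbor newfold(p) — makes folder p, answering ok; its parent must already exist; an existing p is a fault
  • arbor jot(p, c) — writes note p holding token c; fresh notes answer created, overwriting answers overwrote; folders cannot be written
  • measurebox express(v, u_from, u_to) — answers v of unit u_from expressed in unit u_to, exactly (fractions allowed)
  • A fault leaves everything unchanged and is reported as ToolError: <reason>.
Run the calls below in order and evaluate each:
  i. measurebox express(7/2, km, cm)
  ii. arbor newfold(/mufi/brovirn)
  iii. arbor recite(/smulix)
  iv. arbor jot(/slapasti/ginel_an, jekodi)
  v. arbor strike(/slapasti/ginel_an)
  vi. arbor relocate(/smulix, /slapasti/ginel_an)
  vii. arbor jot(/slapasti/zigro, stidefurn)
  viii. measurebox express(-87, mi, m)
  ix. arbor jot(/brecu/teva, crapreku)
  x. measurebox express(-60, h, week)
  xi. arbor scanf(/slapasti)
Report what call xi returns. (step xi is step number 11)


Answer: [ginel_an, zigro]

Derivation:
I run measurebox express using v='7/2', u_from='km', u_to='cm', → 350000.
Calling arbor newfold using p='/mufi/brovirn': ok.
Calling arbor recite using p='/smulix', → feprucra.
Using arbor jot using p='/slapasti/ginel_an', c='jekodi', and see created.
Invoking arbor strike using p='/slapasti/ginel_an': ok.
Now I run arbor relocate using s='/smulix', d='/slapasti/ginel_an', — result: ok.
Then arbor jot using p='/slapasti/zigro', c='stidefurn': created.
I try measurebox express using v='-87', u_from='mi', u_to='m', — result: -17501616/125.
I try arbor jot using p='/brecu/teva', c='crapreku', and get created.
Now I run measurebox express using v='-60', u_from='h', u_to='week', and see -5/14.
Next I call arbor scanf using p='/slapasti', giving [ginel_an, zigro].


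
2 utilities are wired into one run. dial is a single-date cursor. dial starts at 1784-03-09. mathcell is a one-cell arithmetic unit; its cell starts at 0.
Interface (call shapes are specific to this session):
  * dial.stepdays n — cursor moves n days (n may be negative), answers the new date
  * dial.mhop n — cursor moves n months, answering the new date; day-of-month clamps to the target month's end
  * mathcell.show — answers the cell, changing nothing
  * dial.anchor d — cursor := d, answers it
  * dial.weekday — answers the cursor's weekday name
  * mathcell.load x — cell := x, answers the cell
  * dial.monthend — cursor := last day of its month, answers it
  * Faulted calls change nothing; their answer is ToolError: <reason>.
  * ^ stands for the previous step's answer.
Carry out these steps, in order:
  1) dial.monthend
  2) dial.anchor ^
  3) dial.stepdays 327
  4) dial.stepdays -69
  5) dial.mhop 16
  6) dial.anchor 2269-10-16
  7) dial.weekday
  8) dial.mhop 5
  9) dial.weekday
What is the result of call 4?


Answer: 1784-12-14

Derivation:
CALL dial.monthend[]
RET  1784-03-31
CALL dial.anchor[^]
RET  1784-03-31
CALL dial.stepdays[327]
RET  1785-02-21
CALL dial.stepdays[-69]
RET  1784-12-14
CALL dial.mhop[16]
RET  1786-04-14
CALL dial.anchor[2269-10-16]
RET  2269-10-16
CALL dial.weekday[]
RET  Saturday
CALL dial.mhop[5]
RET  2270-03-16
CALL dial.weekday[]
RET  Wednesday


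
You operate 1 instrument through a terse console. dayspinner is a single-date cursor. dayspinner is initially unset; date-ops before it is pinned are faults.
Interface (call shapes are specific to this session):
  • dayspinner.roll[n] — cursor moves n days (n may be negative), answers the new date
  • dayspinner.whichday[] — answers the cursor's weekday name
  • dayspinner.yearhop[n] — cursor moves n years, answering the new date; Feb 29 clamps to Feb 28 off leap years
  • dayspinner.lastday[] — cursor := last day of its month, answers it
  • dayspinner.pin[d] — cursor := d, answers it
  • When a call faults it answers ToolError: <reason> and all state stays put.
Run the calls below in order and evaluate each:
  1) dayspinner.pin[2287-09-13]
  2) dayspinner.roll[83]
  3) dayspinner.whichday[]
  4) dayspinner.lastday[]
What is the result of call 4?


CALL dayspinner.pin[d='2287-09-13']
RET  2287-09-13
CALL dayspinner.roll[n='83']
RET  2287-12-05
CALL dayspinner.whichday[]
RET  Monday
CALL dayspinner.lastday[]
RET  2287-12-31

Answer: 2287-12-31


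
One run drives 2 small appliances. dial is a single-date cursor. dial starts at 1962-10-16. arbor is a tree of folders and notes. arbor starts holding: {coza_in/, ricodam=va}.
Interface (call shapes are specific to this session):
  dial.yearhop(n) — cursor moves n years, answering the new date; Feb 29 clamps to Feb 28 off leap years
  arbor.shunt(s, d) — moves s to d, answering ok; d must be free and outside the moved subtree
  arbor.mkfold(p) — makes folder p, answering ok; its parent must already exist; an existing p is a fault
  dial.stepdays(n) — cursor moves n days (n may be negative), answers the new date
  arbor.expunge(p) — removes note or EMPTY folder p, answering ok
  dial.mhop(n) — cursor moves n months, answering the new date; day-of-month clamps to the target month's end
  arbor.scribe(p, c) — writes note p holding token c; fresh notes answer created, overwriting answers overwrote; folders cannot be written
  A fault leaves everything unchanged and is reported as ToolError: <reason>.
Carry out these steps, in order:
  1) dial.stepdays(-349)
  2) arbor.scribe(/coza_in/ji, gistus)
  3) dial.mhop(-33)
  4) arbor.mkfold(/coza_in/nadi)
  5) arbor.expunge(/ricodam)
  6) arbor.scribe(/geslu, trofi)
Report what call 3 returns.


Answer: 1959-02-01

Derivation:
% dial.stepdays(n='-349') ~> 1961-11-01
% arbor.scribe(p='/coza_in/ji', c='gistus') ~> created
% dial.mhop(n='-33') ~> 1959-02-01
% arbor.mkfold(p='/coza_in/nadi') ~> ok
% arbor.expunge(p='/ricodam') ~> ok
% arbor.scribe(p='/geslu', c='trofi') ~> created


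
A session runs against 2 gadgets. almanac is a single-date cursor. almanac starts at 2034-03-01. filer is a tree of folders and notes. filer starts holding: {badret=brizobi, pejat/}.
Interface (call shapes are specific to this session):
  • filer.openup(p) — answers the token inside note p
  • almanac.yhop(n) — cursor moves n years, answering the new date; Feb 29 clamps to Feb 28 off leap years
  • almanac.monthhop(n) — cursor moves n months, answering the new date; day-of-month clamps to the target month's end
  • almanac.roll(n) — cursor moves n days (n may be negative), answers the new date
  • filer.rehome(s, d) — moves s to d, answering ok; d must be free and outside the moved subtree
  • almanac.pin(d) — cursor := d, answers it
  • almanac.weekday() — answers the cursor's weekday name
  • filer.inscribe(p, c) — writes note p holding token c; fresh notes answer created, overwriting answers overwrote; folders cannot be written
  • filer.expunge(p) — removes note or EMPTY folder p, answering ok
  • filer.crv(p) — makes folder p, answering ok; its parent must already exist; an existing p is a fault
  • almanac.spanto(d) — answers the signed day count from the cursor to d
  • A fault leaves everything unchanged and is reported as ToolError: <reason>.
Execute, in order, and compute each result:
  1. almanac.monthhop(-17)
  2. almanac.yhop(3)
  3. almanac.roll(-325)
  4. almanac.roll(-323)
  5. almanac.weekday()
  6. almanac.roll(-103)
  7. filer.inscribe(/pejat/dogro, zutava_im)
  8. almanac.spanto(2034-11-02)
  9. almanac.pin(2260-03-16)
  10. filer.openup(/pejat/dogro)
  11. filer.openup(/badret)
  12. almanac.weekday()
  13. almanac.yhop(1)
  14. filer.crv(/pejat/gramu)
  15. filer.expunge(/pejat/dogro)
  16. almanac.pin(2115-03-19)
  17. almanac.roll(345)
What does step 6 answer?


CALL almanac.monthhop[n: -17]
RET  2032-10-01
CALL almanac.yhop[n: 3]
RET  2035-10-01
CALL almanac.roll[n: -325]
RET  2034-11-10
CALL almanac.roll[n: -323]
RET  2033-12-22
CALL almanac.weekday[]
RET  Thursday
CALL almanac.roll[n: -103]
RET  2033-09-10
CALL filer.inscribe[p: /pejat/dogro; c: zutava_im]
RET  created
CALL almanac.spanto[d: 2034-11-02]
RET  418
CALL almanac.pin[d: 2260-03-16]
RET  2260-03-16
CALL filer.openup[p: /pejat/dogro]
RET  zutava_im
CALL filer.openup[p: /badret]
RET  brizobi
CALL almanac.weekday[]
RET  Friday
CALL almanac.yhop[n: 1]
RET  2261-03-16
CALL filer.crv[p: /pejat/gramu]
RET  ok
CALL filer.expunge[p: /pejat/dogro]
RET  ok
CALL almanac.pin[d: 2115-03-19]
RET  2115-03-19
CALL almanac.roll[n: 345]
RET  2116-02-27

Answer: 2033-09-10


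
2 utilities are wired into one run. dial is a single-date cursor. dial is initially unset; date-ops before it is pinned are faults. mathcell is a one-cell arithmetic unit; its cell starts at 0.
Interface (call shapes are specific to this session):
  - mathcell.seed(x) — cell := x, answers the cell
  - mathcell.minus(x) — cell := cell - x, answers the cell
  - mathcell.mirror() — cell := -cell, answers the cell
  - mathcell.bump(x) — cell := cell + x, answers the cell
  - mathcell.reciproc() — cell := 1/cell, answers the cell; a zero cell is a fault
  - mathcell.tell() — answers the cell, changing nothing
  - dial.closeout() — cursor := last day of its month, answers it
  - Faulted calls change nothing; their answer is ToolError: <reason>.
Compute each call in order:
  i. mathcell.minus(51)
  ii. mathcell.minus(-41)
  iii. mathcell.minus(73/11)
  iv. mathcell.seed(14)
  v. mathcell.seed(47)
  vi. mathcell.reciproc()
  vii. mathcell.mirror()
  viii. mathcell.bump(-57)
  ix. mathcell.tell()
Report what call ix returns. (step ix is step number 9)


% mathcell.minus x='51'
:: -51
% mathcell.minus x='-41'
:: -10
% mathcell.minus x='73/11'
:: -183/11
% mathcell.seed x='14'
:: 14
% mathcell.seed x='47'
:: 47
% mathcell.reciproc
:: 1/47
% mathcell.mirror
:: -1/47
% mathcell.bump x='-57'
:: -2680/47
% mathcell.tell
:: -2680/47

Answer: -2680/47


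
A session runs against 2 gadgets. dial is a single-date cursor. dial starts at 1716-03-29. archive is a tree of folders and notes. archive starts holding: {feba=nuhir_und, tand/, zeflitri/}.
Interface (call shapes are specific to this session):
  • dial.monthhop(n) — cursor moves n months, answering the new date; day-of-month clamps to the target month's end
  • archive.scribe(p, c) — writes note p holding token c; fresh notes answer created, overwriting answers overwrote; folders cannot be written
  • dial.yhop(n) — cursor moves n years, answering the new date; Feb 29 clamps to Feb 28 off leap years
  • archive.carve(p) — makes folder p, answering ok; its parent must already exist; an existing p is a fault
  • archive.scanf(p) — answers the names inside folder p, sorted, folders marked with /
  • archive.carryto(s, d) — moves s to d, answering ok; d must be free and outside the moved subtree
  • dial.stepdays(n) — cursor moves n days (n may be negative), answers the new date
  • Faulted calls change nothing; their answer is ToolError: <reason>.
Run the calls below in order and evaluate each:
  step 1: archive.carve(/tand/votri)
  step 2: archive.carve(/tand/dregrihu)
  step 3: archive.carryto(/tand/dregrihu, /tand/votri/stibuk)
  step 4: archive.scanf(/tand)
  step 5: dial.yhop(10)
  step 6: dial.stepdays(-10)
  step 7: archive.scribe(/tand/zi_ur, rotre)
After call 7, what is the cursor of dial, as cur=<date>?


Answer: cur=1726-03-19

Derivation:
Using archive.carve using p='/tand/votri', yielding ok.
I run archive.carve using p='/tand/dregrihu', which returns ok.
Using archive.carryto using s='/tand/dregrihu', d='/tand/votri/stibuk': ok.
Then archive.scanf using p='/tand', → [votri/].
Now I run dial.yhop using n='10', yielding 1726-03-29.
Using dial.stepdays using n='-10', and get 1726-03-19.
I use archive.scribe using p='/tand/zi_ur', c='rotre', and see created.
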